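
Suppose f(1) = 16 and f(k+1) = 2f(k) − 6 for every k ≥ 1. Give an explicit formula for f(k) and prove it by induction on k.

Claim: f(k) = 5·2^k + 6.

Base case: f(1) = 16, and 5·2^1 + 6 = 10 + 6 = 16.
Assume f(m) = 5·2^m + 6 for some m ≥ 1.
Then f(m+1) = 2f(m) − 6 = 2·(5·2^m + 6) − 6 = 10·2^m + 12 − 6 = 5·2^{m+1} + 6.
So the formula holds for m+1, and by induction f(k) = 5·2^k + 6 for all k ≥ 1.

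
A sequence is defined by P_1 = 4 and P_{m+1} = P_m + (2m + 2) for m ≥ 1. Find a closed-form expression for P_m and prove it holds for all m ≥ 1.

Claim: P_m = m^2 + m + 2.

Base case: P_1 = 4, and 1^2 + 1 + 2 = 4.
Assume P_r = r^2 + r + 2.
Then P_{r+1} = P_r + (2r + 2) = (r^2 + r + 2) + (2r + 2) = r^2 + 3r + 4,
and (r+1)^2 + (r+1) + 2 = r^2 + 3r + 4.
This completes the inductive step, so P_m = m^2 + m + 2 for all m ≥ 1.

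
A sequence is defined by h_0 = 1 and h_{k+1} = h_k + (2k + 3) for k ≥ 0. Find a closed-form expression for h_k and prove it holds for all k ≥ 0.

Claim: h_k = k^2 + 2k + 1.

Base case: h_0 = 1, and 0^2 + 2·0 + 1 = 1.
Assume h_r = r^2 + 2r + 1.
Then h_{r+1} = h_r + (2r + 3) = (r^2 + 2r + 1) + (2r + 3) = r^2 + 4r + 4,
and (r+1)^2 + 2·(r+1) + 1 = r^2 + 4r + 4.
By induction, h_k = k^2 + 2k + 1 for all k ≥ 0.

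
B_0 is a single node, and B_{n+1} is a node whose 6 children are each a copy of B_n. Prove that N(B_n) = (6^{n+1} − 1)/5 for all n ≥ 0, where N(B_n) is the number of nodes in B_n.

Base case: N(B_0) = 1, and (6^{0+1} − 1)/5 = 1.
Assume N(B_r) = (6^{r+1} − 1)/5.
Then N(B_{r+1}) = 1 + 6N(B_r) = 1 + 6·(6^{r+1} − 1)/5 = 1 + (6^{r+2} − 6)/5 = (5 + 6^{r+2} − 6)/5 = (6^{r+2} − 1)/5.
This completes the inductive step, so N(B_n) = (6^{n+1} − 1)/5 for all n ≥ 0.

N(B_n) = (6^{n+1} − 1)/5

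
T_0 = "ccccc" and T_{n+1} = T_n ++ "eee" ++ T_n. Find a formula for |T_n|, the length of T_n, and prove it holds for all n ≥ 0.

Claim: |T_n| = 2^{n+3} − 3.

Base case: |T_0| = 5, and 2^{0+3} − 3 = 5.
Assume |T_m| = 2^{m+3} − 3.
Then |T_{m+1}| = |T_m| + 3 + |T_m| = 2|T_m| + 3 = 2(2^{m+3} − 3) + 3 = 2^{m+1+3} − 6 + 3 = 2^{m+1+3} − 3.
By induction, |T_n| = 2^{n+3} − 3 for all n ≥ 0.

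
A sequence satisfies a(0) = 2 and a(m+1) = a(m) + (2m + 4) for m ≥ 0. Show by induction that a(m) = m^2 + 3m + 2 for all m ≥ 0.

Base case: a(0) = 2, and 0^2 + 3·0 + 2 = 2.
Assume a(k) = k^2 + 3k + 2.
Then a(k+1) = a(k) + (2k + 4) = (k^2 + 3k + 2) + (2k + 4) = k^2 + 5k + 6,
and (k+1)^2 + 3·(k+1) + 2 = k^2 + 5k + 6.
By induction, a(m) = m^2 + 3m + 2 for all m ≥ 0.

a(m) = m^2 + 3m + 2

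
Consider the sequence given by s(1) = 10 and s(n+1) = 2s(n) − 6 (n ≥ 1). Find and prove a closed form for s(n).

Claim: s(n) = 2^{n+1} + 6.

Base case: s(1) = 10, and 2^{1+1} + 6 = 4 + 6 = 10.
Assume s(r) = 2^{r+1} + 6 for some r ≥ 1.
Then s(r+1) = 2s(r) − 6 = 2·(2^{r+1} + 6) − 6 = 2^{r+2} + 12 − 6 = 2^{r+2} + 6.
So the formula holds for r+1, and by induction s(n) = 2^{n+1} + 6 for all n ≥ 1.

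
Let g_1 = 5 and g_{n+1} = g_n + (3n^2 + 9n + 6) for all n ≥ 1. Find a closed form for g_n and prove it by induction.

Claim: g_n = n^3 + 3n^2 + 2n − 1.

Base case: g_1 = 5, and 1^3 + 3·1^2 + 2·1 − 1 = 5.
Assume g_r = r^3 + 3r^2 + 2r − 1.
Then g_{r+1} = g_r + (3r^2 + 9r + 6) = (r^3 + 3r^2 + 2r − 1) + (3r^2 + 9r + 6) = r^3 + 6r^2 + 11r + 5,
and (r+1)^3 + 3·(r+1)^2 + 2·(r+1) − 1 = r^3 + 6r^2 + 11r + 5.
By induction, g_n = n^3 + 3n^2 + 2n − 1 for all n ≥ 1.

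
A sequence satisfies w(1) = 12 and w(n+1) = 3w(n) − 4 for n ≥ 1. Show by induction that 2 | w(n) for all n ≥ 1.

Base case: w(1) = 12 = 2·6, so 2 | w(1).
Assume 2 | w(r), so w(r) = 2t for some integer t.
Then w(r+1) = 3w(r) − 4 = 3·(2t) − 4 = 2(3t − 2), so 2 | w(r+1).
So the property holds for r+1, and by induction 2 | w(n) for all n ≥ 1.

2 | w(n)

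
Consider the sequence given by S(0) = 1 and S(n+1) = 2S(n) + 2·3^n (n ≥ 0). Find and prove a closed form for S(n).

Claim: S(n) = -2^n + 2·3^n.

Base case: S(0) = 1, and -2^0 + 2·3^0 = -1 + 2 = 1.
Assume S(m) = -2^m + 2·3^m for some m ≥ 0.
Then S(m+1) = 2S(m) + 2·3^m = 2·(-2^m + 2·3^m) + 2·3^m = -2^{m+1} + 4·3^m + 2·3^m = -2^{m+1} + 6·3^m = -2^{m+1} + 2·3^{m+1}.
This completes the inductive step, so S(n) = -2^n + 2·3^n for all n ≥ 0.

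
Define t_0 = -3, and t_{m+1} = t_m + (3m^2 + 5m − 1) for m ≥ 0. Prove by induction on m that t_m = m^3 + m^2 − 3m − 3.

Base case: t_0 = -3, and 0^3 + 0^2 − 3·0 − 3 = -3.
Assume t_j = j^3 + j^2 − 3j − 3.
Then t_{j+1} = t_j + (3j^2 + 5j − 1) = (j^3 + j^2 − 3j − 3) + (3j^2 + 5j − 1) = j^3 + 4j^2 + 2j − 4,
and (j+1)^3 + (j+1)^2 − 3·(j+1) − 3 = j^3 + 4j^2 + 2j − 4.
By induction, t_m = m^3 + m^2 − 3m − 3 for all m ≥ 0.

t_m = m^3 + m^2 − 3m − 3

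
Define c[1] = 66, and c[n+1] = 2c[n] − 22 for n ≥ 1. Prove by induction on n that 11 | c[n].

Base case: c[1] = 66 = 11·6, so 11 | c[1].
Assume 11 | c[j], so c[j] = 11t for some integer t.
Then c[j+1] = 2c[j] − 22 = 2·(11t) − 22 = 11(2t − 2), so 11 | c[j+1].
This completes the inductive step, so 11 | c[n] for all n ≥ 1.

11 | c[n]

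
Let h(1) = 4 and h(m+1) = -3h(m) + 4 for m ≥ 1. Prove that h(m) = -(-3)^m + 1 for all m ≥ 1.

Base case: h(1) = 4, and -(-3)^1 + 1 = 3 + 1 = 4.
Assume h(j) = -(-3)^j + 1 for some j ≥ 1.
Then h(j+1) = -3h(j) + 4 = -3·(-(-3)^j + 1) + 4 = 3·(-3)^j − 3 + 4 = -(-3)^{j+1} + 1.
Hence h(m) = -(-3)^m + 1 for every m ≥ 1, by induction.

h(m) = -(-3)^m + 1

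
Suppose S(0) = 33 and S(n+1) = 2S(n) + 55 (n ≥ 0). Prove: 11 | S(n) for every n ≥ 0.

Base case: S(0) = 33 = 11·3, so 11 | S(0).
Assume 11 | S(m), so S(m) = 11t for some integer t.
Then S(m+1) = 2S(m) + 55 = 2·(11t) + 55 = 11(2t + 5), so 11 | S(m+1).
By induction, 11 | S(n) for all n ≥ 0.

11 | S(n)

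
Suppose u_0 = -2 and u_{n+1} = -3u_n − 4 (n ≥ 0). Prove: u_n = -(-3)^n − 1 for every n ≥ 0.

Base case: u_0 = -2, and -(-3)^0 − 1 = -1 − 1 = -2.
Assume u_j = -(-3)^j − 1 for some j ≥ 0.
Then u_{j+1} = -3u_j − 4 = -3·(-(-3)^j − 1) − 4 = 3·(-3)^j + 3 − 4 = -(-3)^{j+1} − 1.
This completes the inductive step, so u_n = -(-3)^n − 1 for all n ≥ 0.

u_n = -(-3)^n − 1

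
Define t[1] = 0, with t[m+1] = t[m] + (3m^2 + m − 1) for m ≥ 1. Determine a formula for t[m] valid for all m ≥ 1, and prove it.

Claim: t[m] = m^3 − m^2 − m + 1.

Base case: t[1] = 0, and 1^3 − 1^2 − 1 + 1 = 0.
Assume t[k] = k^3 − k^2 − k + 1.
Then t[k+1] = t[k] + (3k^2 + k − 1) = (k^3 − k^2 − k + 1) + (3k^2 + k − 1) = k^3 + 2k^2,
and (k+1)^3 − (k+1)^2 − (k+1) + 1 = k^3 + 2k^2.
By induction, t[m] = m^3 − m^2 − m + 1 for all m ≥ 1.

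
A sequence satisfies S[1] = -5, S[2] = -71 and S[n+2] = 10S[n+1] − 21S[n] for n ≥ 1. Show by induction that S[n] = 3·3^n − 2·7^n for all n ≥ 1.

Base cases: S[1] = -5 and 3·3^1 − 2·7^1 = -5; S[2] = -71 and 3·3^2 − 2·7^2 = -71.
Assume S[j] = 3·3^j − 2·7^j for all 1 ≤ j ≤ m, where m ≥ 2.
Then S[m+1] = 10S[m] − 21S[m−1] = 10·(3·3^m − 2·7^m) − 21·(3·3^{m−1} − 2·7^{m−1}) = 3·(10·3 − 21)3^{m−1} − 2·(10·7 − 21)7^{m−1} = 27·3^{m−1} − 98·7^{m−1} = 3·3^{m+1} − 2·7^{m+1}.
So the formula holds for m+1, and by strong induction S[n] = 3·3^n − 2·7^n for all n ≥ 1.

S[n] = 3·3^n − 2·7^n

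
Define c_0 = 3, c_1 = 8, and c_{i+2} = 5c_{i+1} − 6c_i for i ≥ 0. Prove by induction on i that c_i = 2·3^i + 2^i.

Base cases: c_0 = 3 and 2·3^0 + 2^0 = 3; c_1 = 8 and 2·3^1 + 2^1 = 8.
Assume c_j = 2·3^j + 2^j for all 0 ≤ j ≤ r, where r ≥ 1.
Then c_{r+1} = 5c_r − 6c_{r−1} = 5·(2·3^r + 2^r) − 6·(2·3^{r−1} + 2^{r−1}) = 2·(5·3 − 6)3^{r−1} + (5·2 − 6)2^{r−1} = 18·3^{r−1} + 4·2^{r−1} = 2·3^{r+1} + 2^{r+1}.
So the formula holds for r+1, and by strong induction c_i = 2·3^i + 2^i for all i ≥ 0.

c_i = 2·3^i + 2^i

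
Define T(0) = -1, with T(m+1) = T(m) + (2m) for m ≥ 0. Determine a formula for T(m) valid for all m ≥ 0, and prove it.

Claim: T(m) = m^2 − m − 1.

Base case: T(0) = -1, and 0^2 − 0 − 1 = -1.
Assume T(j) = j^2 − j − 1.
Then T(j+1) = T(j) + (2j) = (j^2 − j − 1) + (2j) = j^2 + j − 1,
and (j+1)^2 − (j+1) − 1 = j^2 + j − 1.
This completes the inductive step, so T(m) = m^2 − m − 1 for all m ≥ 0.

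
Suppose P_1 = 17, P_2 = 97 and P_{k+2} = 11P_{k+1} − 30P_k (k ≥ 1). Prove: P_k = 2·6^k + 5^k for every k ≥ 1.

Base cases: P_1 = 17 and 2·6^1 + 5^1 = 17; P_2 = 97 and 2·6^2 + 5^2 = 97.
Assume P_i = 2·6^i + 5^i for all 1 ≤ i ≤ j, where j ≥ 2.
Then P_{j+1} = 11P_j − 30P_{j−1} = 11·(2·6^j + 5^j) − 30·(2·6^{j−1} + 5^{j−1}) = 2·(11·6 − 30)6^{j−1} + (11·5 − 30)5^{j−1} = 72·6^{j−1} + 25·5^{j−1} = 2·6^{j+1} + 5^{j+1}.
So the formula holds for j+1, and by strong induction P_k = 2·6^k + 5^k for all k ≥ 1.

P_k = 2·6^k + 5^k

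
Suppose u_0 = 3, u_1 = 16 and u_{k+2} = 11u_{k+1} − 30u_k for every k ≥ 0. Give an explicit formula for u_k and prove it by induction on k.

Claim: u_k = 2·5^k + 6^k.

Base cases: u_0 = 3 and 2·5^0 + 6^0 = 3; u_1 = 16 and 2·5^1 + 6^1 = 16.
Assume u_j = 2·5^j + 6^j for all 0 ≤ j ≤ r, where r ≥ 1.
Then u_{r+1} = 11u_r − 30u_{r−1} = 11·(2·5^r + 6^r) − 30·(2·5^{r−1} + 6^{r−1}) = 2·(11·5 − 30)5^{r−1} + (11·6 − 30)6^{r−1} = 50·5^{r−1} + 36·6^{r−1} = 2·5^{r+1} + 6^{r+1}.
This completes the inductive step, so u_k = 2·5^k + 6^k for all k ≥ 0.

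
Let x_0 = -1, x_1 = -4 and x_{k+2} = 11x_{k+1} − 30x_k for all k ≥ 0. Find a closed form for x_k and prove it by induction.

Claim: x_k = 6^k − 2·5^k.

Base cases: x_0 = -1 and 6^0 − 2·5^0 = -1; x_1 = -4 and 6^1 − 2·5^1 = -4.
Assume x_i = 6^i − 2·5^i for all 0 ≤ i ≤ j, where j ≥ 1.
Then x_{j+1} = 11x_j − 30x_{j−1} = 11·(6^j − 2·5^j) − 30·(6^{j−1} − 2·5^{j−1}) = (11·6 − 30)6^{j−1} − 2·(11·5 − 30)5^{j−1} = 36·6^{j−1} − 50·5^{j−1} = 6^{j+1} − 2·5^{j+1}.
Hence x_k = 6^k − 2·5^k for every k ≥ 0, by strong induction.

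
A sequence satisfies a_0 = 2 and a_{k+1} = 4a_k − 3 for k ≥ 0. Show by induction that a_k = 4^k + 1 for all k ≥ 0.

Base case: a_0 = 2, and 4^0 + 1 = 1 + 1 = 2.
Assume a_m = 4^m + 1 for some m ≥ 0.
Then a_{m+1} = 4a_m − 3 = 4·(4^m + 1) − 3 = 4^{m+1} + 4 − 3 = 4^{m+1} + 1.
By induction, a_k = 4^k + 1 for all k ≥ 0.

a_k = 4^k + 1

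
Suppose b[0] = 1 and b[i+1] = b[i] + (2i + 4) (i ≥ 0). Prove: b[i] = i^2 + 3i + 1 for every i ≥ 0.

Base case: b[0] = 1, and 0^2 + 3·0 + 1 = 1.
Assume b[r] = r^2 + 3r + 1.
Then b[r+1] = b[r] + (2r + 4) = (r^2 + 3r + 1) + (2r + 4) = r^2 + 5r + 5,
and (r+1)^2 + 3·(r+1) + 1 = r^2 + 5r + 5.
Hence b[i] = i^2 + 3i + 1 for every i ≥ 0, by induction.

b[i] = i^2 + 3i + 1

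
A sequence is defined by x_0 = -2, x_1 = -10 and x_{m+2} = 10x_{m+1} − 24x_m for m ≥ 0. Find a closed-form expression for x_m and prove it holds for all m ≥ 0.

Claim: x_m = -6^m − 4^m.

Base cases: x_0 = -2 and -6^0 − 4^0 = -2; x_1 = -10 and -6^1 − 4^1 = -10.
Assume x_j = -6^j − 4^j for all 0 ≤ j ≤ k, where k ≥ 1.
Then x_{k+1} = 10x_k − 24x_{k−1} = 10·(-6^k − 4^k) − 24·(-6^{k−1} − 4^{k−1}) = -(10·6 − 24)6^{k−1} − (10·4 − 24)4^{k−1} = -36·6^{k−1} − 16·4^{k−1} = -6^{k+1} − 4^{k+1}.
Hence x_m = -6^m − 4^m for every m ≥ 0, by strong induction.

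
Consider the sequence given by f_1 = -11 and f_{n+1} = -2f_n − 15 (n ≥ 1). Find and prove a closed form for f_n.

Claim: f_n = 3·(-2)^n − 5.

Base case: f_1 = -11, and 3·(-2)^1 − 5 = -6 − 5 = -11.
Assume f_m = 3·(-2)^m − 5 for some m ≥ 1.
Then f_{m+1} = -2f_m − 15 = -2·(3·(-2)^m − 5) − 15 = -6·(-2)^m + 10 − 15 = 3·(-2)^{m+1} − 5.
So the formula holds for m+1, and by induction f_n = 3·(-2)^n − 5 for all n ≥ 1.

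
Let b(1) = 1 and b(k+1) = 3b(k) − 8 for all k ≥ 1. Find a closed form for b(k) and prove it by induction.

Claim: b(k) = -3^k + 4.

Base case: b(1) = 1, and -3^1 + 4 = -3 + 4 = 1.
Assume b(m) = -3^m + 4 for some m ≥ 1.
Then b(m+1) = 3b(m) − 8 = 3·(-3^m + 4) − 8 = -3^{m+1} + 12 − 8 = -3^{m+1} + 4.
By induction, b(k) = -3^k + 4 for all k ≥ 1.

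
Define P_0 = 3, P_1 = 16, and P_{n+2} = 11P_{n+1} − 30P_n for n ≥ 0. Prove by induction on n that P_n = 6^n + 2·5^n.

Base cases: P_0 = 3 and 6^0 + 2·5^0 = 3; P_1 = 16 and 6^1 + 2·5^1 = 16.
Assume P_i = 6^i + 2·5^i for all 0 ≤ i ≤ j, where j ≥ 1.
Then P_{j+1} = 11P_j − 30P_{j−1} = 11·(6^j + 2·5^j) − 30·(6^{j−1} + 2·5^{j−1}) = (11·6 − 30)6^{j−1} + 2·(11·5 − 30)5^{j−1} = 36·6^{j−1} + 50·5^{j−1} = 6^{j+1} + 2·5^{j+1}.
This completes the inductive step, so P_n = 6^n + 2·5^n for all n ≥ 0.

P_n = 6^n + 2·5^n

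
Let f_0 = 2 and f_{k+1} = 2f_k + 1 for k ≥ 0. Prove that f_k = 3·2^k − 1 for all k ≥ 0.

Base case: f_0 = 2, and 3·2^0 − 1 = 3 − 1 = 2.
Assume f_m = 3·2^m − 1 for some m ≥ 0.
Then f_{m+1} = 2f_m + 1 = 2·(3·2^m − 1) + 1 = 6·2^m − 2 + 1 = 3·2^{m+1} − 1.
This completes the inductive step, so f_k = 3·2^k − 1 for all k ≥ 0.

f_k = 3·2^k − 1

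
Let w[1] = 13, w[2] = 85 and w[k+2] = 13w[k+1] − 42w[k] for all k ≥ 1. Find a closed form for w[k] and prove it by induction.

Claim: w[k] = 7^k + 6^k.

Base cases: w[1] = 13 and 7^1 + 6^1 = 13; w[2] = 85 and 7^2 + 6^2 = 85.
Assume w[i] = 7^i + 6^i for all 1 ≤ i ≤ j, where j ≥ 2.
Then w[j+1] = 13w[j] − 42w[j−1] = 13·(7^j + 6^j) − 42·(7^{j−1} + 6^{j−1}) = (13·7 − 42)7^{j−1} + (13·6 − 42)6^{j−1} = 49·7^{j−1} + 36·6^{j−1} = 7^{j+1} + 6^{j+1}.
By strong induction, w[k] = 7^k + 6^k for all k ≥ 1.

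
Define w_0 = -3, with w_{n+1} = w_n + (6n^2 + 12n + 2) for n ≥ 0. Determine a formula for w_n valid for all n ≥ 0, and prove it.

Claim: w_n = 2n^3 + 3n^2 − 3n − 3.

Base case: w_0 = -3, and 2·0^3 + 3·0^2 − 3·0 − 3 = -3.
Assume w_j = 2j^3 + 3j^2 − 3j − 3.
Then w_{j+1} = w_j + (6j^2 + 12j + 2) = (2j^3 + 3j^2 − 3j − 3) + (6j^2 + 12j + 2) = 2j^3 + 9j^2 + 9j − 1,
and 2·(j+1)^3 + 3·(j+1)^2 − 3·(j+1) − 3 = 2j^3 + 9j^2 + 9j − 1.
This completes the inductive step, so w_n = 2n^3 + 3n^2 − 3n − 3 for all n ≥ 0.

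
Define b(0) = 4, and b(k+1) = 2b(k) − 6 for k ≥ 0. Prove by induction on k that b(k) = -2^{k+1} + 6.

Base case: b(0) = 4, and -2^{0+1} + 6 = -2 + 6 = 4.
Assume b(j) = -2^{j+1} + 6 for some j ≥ 0.
Then b(j+1) = 2b(j) − 6 = 2·(-2^{j+1} + 6) − 6 = -2^{j+2} + 12 − 6 = -2^{j+2} + 6.
Hence b(k) = -2^{k+1} + 6 for every k ≥ 0, by induction.

b(k) = -2^{k+1} + 6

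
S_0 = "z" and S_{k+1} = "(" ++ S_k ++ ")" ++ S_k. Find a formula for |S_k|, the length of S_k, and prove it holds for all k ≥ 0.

Claim: |S_k| = 3·2^k − 2.

Base case: |S_0| = 1, and 3·2^0 − 2 = 1.
Assume |S_m| = 3·2^m − 2.
Then |S_{m+1}| = 1 + |S_m| + 1 + |S_m| = 2|S_m| + 2 = 2(3·2^m − 2) + 2 = 3·2^{m+1} − 4 + 2 = 3·2^{m+1} − 2.
By induction, |S_k| = 3·2^k − 2 for all k ≥ 0.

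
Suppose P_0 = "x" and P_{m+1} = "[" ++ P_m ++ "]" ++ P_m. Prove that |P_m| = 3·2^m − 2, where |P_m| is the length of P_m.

Base case: |P_0| = 1, and 3·2^0 − 2 = 1.
Assume |P_r| = 3·2^r − 2.
Then |P_{r+1}| = 1 + |P_r| + 1 + |P_r| = 2|P_r| + 2 = 2(3·2^r − 2) + 2 = 3·2^{r+1} − 4 + 2 = 3·2^{r+1} − 2.
So the formula holds for r+1, and by induction |P_m| = 3·2^m − 2 for all m ≥ 0.

|P_m| = 3·2^m − 2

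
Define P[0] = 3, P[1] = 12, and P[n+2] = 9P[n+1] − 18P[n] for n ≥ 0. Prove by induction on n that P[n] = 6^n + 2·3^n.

Base cases: P[0] = 3 and 6^0 + 2·3^0 = 3; P[1] = 12 and 6^1 + 2·3^1 = 12.
Assume P[i] = 6^i + 2·3^i for all 0 ≤ i ≤ j, where j ≥ 1.
Then P[j+1] = 9P[j] − 18P[j−1] = 9·(6^j + 2·3^j) − 18·(6^{j−1} + 2·3^{j−1}) = (9·6 − 18)6^{j−1} + 2·(9·3 − 18)3^{j−1} = 36·6^{j−1} + 18·3^{j−1} = 6^{j+1} + 2·3^{j+1}.
By strong induction, P[n] = 6^n + 2·3^n for all n ≥ 0.

P[n] = 6^n + 2·3^n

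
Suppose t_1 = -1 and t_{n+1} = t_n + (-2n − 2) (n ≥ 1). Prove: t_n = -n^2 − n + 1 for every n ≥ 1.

Base case: t_1 = -1, and -1^2 − 1 + 1 = -1.
Assume t_m = -m^2 − m + 1.
Then t_{m+1} = t_m + (-2m − 2) = (-m^2 − m + 1) + (-2m − 2) = -m^2 − 3m − 1,
and -(m+1)^2 − (m+1) + 1 = -m^2 − 3m − 1.
By induction, t_n = -n^2 − n + 1 for all n ≥ 1.

t_n = -n^2 − n + 1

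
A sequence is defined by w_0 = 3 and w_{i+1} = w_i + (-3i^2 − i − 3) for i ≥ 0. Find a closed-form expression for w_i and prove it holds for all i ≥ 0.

Claim: w_i = -i^3 + i^2 − 3i + 3.

Base case: w_0 = 3, and -0^3 + 0^2 − 3·0 + 3 = 3.
Assume w_r = -r^3 + r^2 − 3r + 3.
Then w_{r+1} = w_r + (-3r^2 − r − 3) = (-r^3 + r^2 − 3r + 3) + (-3r^2 − r − 3) = -r^3 − 2r^2 − 4r,
and -(r+1)^3 + (r+1)^2 − 3·(r+1) + 3 = -r^3 − 2r^2 − 4r.
Hence w_i = -i^3 + i^2 − 3i + 3 for every i ≥ 0, by induction.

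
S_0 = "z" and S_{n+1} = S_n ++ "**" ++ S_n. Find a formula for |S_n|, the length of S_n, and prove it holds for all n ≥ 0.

Claim: |S_n| = 3·2^n − 2.

Base case: |S_0| = 1, and 3·2^0 − 2 = 1.
Assume |S_m| = 3·2^m − 2.
Then |S_{m+1}| = |S_m| + 2 + |S_m| = 2|S_m| + 2 = 2(3·2^m − 2) + 2 = 3·2^{m+1} − 4 + 2 = 3·2^{m+1} − 2.
By induction, |S_n| = 3·2^n − 2 for all n ≥ 0.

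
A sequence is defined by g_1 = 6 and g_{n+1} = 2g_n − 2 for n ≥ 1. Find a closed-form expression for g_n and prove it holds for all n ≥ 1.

Claim: g_n = 2^{n+1} + 2.

Base case: g_1 = 6, and 2^{1+1} + 2 = 4 + 2 = 6.
Assume g_j = 2^{j+1} + 2 for some j ≥ 1.
Then g_{j+1} = 2g_j − 2 = 2·(2^{j+1} + 2) − 2 = 2^{j+2} + 4 − 2 = 2^{j+2} + 2.
This completes the inductive step, so g_n = 2^{n+1} + 2 for all n ≥ 1.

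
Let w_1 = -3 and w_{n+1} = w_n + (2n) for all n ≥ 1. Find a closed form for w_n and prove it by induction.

Claim: w_n = n^2 − n − 3.

Base case: w_1 = -3, and 1^2 − 1 − 3 = -3.
Assume w_m = m^2 − m − 3.
Then w_{m+1} = w_m + (2m) = (m^2 − m − 3) + (2m) = m^2 + m − 3,
and (m+1)^2 − (m+1) − 3 = m^2 + m − 3.
By induction, w_n = n^2 − n − 3 for all n ≥ 1.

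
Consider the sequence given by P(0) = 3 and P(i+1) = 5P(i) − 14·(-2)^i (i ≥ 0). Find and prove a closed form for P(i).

Claim: P(i) = 5^i + 2·(-2)^i.

Base case: P(0) = 3, and 5^0 + 2·(-2)^0 = 1 + 2 = 3.
Assume P(j) = 5^j + 2·(-2)^j for some j ≥ 0.
Then P(j+1) = 5P(j) − 14·(-2)^j = 5·(5^j + 2·(-2)^j) − 14·(-2)^j = 5^{j+1} + 10·(-2)^j − 14·(-2)^j = 5^{j+1} − 4·(-2)^j = 5^{j+1} + 2·(-2)^{j+1}.
This completes the inductive step, so P(i) = 5^i + 2·(-2)^i for all i ≥ 0.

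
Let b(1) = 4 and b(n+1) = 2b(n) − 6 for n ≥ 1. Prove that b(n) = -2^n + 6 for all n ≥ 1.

Base case: b(1) = 4, and -2^1 + 6 = -2 + 6 = 4.
Assume b(r) = -2^r + 6 for some r ≥ 1.
Then b(r+1) = 2b(r) − 6 = 2·(-2^r + 6) − 6 = -2^{r+1} + 12 − 6 = -2^{r+1} + 6.
Hence b(n) = -2^n + 6 for every n ≥ 1, by induction.

b(n) = -2^n + 6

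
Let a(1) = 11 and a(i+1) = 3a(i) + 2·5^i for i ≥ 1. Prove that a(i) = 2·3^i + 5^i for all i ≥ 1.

Base case: a(1) = 11, and 2·3^1 + 5^1 = 6 + 5 = 11.
Assume a(j) = 2·3^j + 5^j for some j ≥ 1.
Then a(j+1) = 3a(j) + 2·5^j = 3·(2·3^j + 5^j) + 2·5^j = 2·3^{j+1} + 3·5^j + 2·5^j = 2·3^{j+1} + 5·5^j = 2·3^{j+1} + 5^{j+1}.
This completes the inductive step, so a(i) = 2·3^i + 5^i for all i ≥ 1.

a(i) = 2·3^i + 5^i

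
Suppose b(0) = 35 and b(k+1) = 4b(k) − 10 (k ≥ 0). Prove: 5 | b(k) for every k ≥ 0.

Base case: b(0) = 35 = 5·7, so 5 | b(0).
Assume 5 | b(m), so b(m) = 5t for some integer t.
Then b(m+1) = 4b(m) − 10 = 4·(5t) − 10 = 5(4t − 2), so 5 | b(m+1).
By induction, 5 | b(k) for all k ≥ 0.

5 | b(k)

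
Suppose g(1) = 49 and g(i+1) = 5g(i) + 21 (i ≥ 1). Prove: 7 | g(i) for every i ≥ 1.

Base case: g(1) = 49 = 7·7, so 7 | g(1).
Assume 7 | g(r), so g(r) = 7t for some integer t.
Then g(r+1) = 5g(r) + 21 = 5·(7t) + 21 = 7(5t + 3), so 7 | g(r+1).
This completes the inductive step, so 7 | g(i) for all i ≥ 1.

7 | g(i)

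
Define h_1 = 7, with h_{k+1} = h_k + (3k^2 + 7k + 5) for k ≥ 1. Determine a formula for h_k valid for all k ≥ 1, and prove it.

Claim: h_k = k^3 + 2k^2 + 2k + 2.

Base case: h_1 = 7, and 1^3 + 2·1^2 + 2·1 + 2 = 7.
Assume h_m = m^3 + 2m^2 + 2m + 2.
Then h_{m+1} = h_m + (3m^2 + 7m + 5) = (m^3 + 2m^2 + 2m + 2) + (3m^2 + 7m + 5) = m^3 + 5m^2 + 9m + 7,
and (m+1)^3 + 2·(m+1)^2 + 2·(m+1) + 2 = m^3 + 5m^2 + 9m + 7.
By induction, h_k = k^3 + 2k^2 + 2k + 2 for all k ≥ 1.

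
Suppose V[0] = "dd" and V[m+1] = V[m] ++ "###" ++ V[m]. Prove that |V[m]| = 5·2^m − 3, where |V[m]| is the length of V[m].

Base case: |V[0]| = 2, and 5·2^0 − 3 = 2.
Assume |V[r]| = 5·2^r − 3.
Then |V[r+1]| = |V[r]| + 3 + |V[r]| = 2|V[r]| + 3 = 2(5·2^r − 3) + 3 = 5·2^{r+1} − 6 + 3 = 5·2^{r+1} − 3.
Hence |V[m]| = 5·2^m − 3 for every m ≥ 0, by induction.

|V[m]| = 5·2^m − 3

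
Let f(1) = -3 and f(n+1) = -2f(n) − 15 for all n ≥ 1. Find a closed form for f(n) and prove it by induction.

Claim: f(n) = -(-2)^n − 5.

Base case: f(1) = -3, and -(-2)^1 − 5 = 2 − 5 = -3.
Assume f(j) = -(-2)^j − 5 for some j ≥ 1.
Then f(j+1) = -2f(j) − 15 = -2·(-(-2)^j − 5) − 15 = 2·(-2)^j + 10 − 15 = -(-2)^{j+1} − 5.
By induction, f(n) = -(-2)^n − 5 for all n ≥ 1.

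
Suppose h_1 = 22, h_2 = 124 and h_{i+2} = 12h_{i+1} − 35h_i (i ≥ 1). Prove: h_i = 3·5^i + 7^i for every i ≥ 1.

Base cases: h_1 = 22 and 3·5^1 + 7^1 = 22; h_2 = 124 and 3·5^2 + 7^2 = 124.
Assume h_t = 3·5^t + 7^t for all 1 ≤ t ≤ j, where j ≥ 2.
Then h_{j+1} = 12h_j − 35h_{j−1} = 12·(3·5^j + 7^j) − 35·(3·5^{j−1} + 7^{j−1}) = 3·(12·5 − 35)5^{j−1} + (12·7 − 35)7^{j−1} = 75·5^{j−1} + 49·7^{j−1} = 3·5^{j+1} + 7^{j+1}.
By strong induction, h_i = 3·5^i + 7^i for all i ≥ 1.

h_i = 3·5^i + 7^i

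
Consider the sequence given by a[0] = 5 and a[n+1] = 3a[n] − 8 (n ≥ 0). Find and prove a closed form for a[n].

Claim: a[n] = 3^n + 4.

Base case: a[0] = 5, and 3^0 + 4 = 1 + 4 = 5.
Assume a[k] = 3^k + 4 for some k ≥ 0.
Then a[k+1] = 3a[k] − 8 = 3·(3^k + 4) − 8 = 3^{k+1} + 12 − 8 = 3^{k+1} + 4.
This completes the inductive step, so a[n] = 3^n + 4 for all n ≥ 0.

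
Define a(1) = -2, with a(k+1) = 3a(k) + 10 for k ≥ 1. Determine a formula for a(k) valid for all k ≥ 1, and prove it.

Claim: a(k) = 3^k − 5.

Base case: a(1) = -2, and 3^1 − 5 = 3 − 5 = -2.
Assume a(r) = 3^r − 5 for some r ≥ 1.
Then a(r+1) = 3a(r) + 10 = 3·(3^r − 5) + 10 = 3^{r+1} − 15 + 10 = 3^{r+1} − 5.
Hence a(k) = 3^k − 5 for every k ≥ 1, by induction.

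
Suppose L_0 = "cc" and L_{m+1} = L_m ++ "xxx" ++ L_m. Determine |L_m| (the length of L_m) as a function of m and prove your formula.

Claim: |L_m| = 5·2^m − 3.

Base case: |L_0| = 2, and 5·2^0 − 3 = 2.
Assume |L_r| = 5·2^r − 3.
Then |L_{r+1}| = |L_r| + 3 + |L_r| = 2|L_r| + 3 = 2(5·2^r − 3) + 3 = 5·2^{r+1} − 6 + 3 = 5·2^{r+1} − 3.
By induction, |L_m| = 5·2^m − 3 for all m ≥ 0.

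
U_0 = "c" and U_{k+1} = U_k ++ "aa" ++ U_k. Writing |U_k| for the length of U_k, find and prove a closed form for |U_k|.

Claim: |U_k| = 3·2^k − 2.

Base case: |U_0| = 1, and 3·2^0 − 2 = 1.
Assume |U_j| = 3·2^j − 2.
Then |U_{j+1}| = |U_j| + 2 + |U_j| = 2|U_j| + 2 = 2(3·2^j − 2) + 2 = 3·2^{j+1} − 4 + 2 = 3·2^{j+1} − 2.
So the formula holds for j+1, and by induction |U_k| = 3·2^k − 2 for all k ≥ 0.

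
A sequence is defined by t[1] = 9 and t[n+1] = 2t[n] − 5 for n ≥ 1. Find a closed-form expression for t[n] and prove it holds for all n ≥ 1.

Claim: t[n] = 2^{n+1} + 5.

Base case: t[1] = 9, and 2^{1+1} + 5 = 4 + 5 = 9.
Assume t[k] = 2^{k+1} + 5 for some k ≥ 1.
Then t[k+1] = 2t[k] − 5 = 2·(2^{k+1} + 5) − 5 = 2^{k+2} + 10 − 5 = 2^{k+2} + 5.
By induction, t[n] = 2^{n+1} + 5 for all n ≥ 1.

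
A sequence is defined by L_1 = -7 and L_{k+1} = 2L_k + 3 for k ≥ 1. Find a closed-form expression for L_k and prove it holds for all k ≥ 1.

Claim: L_k = -2^{k+1} − 3.

Base case: L_1 = -7, and -2^{1+1} − 3 = -4 − 3 = -7.
Assume L_j = -2^{j+1} − 3 for some j ≥ 1.
Then L_{j+1} = 2L_j + 3 = 2·(-2^{j+1} − 3) + 3 = -2^{j+2} − 6 + 3 = -2^{j+2} − 3.
By induction, L_k = -2^{k+1} − 3 for all k ≥ 1.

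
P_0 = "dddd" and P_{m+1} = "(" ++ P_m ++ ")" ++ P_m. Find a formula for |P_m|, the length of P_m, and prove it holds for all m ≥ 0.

Claim: |P_m| = 6·2^m − 2.

Base case: |P_0| = 4, and 6·2^0 − 2 = 4.
Assume |P_k| = 6·2^k − 2.
Then |P_{k+1}| = 1 + |P_k| + 1 + |P_k| = 2|P_k| + 2 = 2(6·2^k − 2) + 2 = 6·2^{k+1} − 4 + 2 = 6·2^{k+1} − 2.
This completes the inductive step, so |P_m| = 6·2^m − 2 for all m ≥ 0.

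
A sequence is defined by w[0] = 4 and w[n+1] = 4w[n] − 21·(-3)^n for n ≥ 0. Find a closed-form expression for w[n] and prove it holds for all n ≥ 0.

Claim: w[n] = 4^n + 3·(-3)^n.

Base case: w[0] = 4, and 4^0 + 3·(-3)^0 = 1 + 3 = 4.
Assume w[k] = 4^k + 3·(-3)^k for some k ≥ 0.
Then w[k+1] = 4w[k] − 21·(-3)^k = 4·(4^k + 3·(-3)^k) − 21·(-3)^k = 4^{k+1} + 12·(-3)^k − 21·(-3)^k = 4^{k+1} − 9·(-3)^k = 4^{k+1} + 3·(-3)^{k+1}.
This completes the inductive step, so w[n] = 4^n + 3·(-3)^n for all n ≥ 0.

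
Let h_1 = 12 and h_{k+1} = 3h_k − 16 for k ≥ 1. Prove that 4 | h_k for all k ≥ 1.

Base case: h_1 = 12 = 4·3, so 4 | h_1.
Assume 4 | h_m, so h_m = 4t for some integer t.
Then h_{m+1} = 3h_m − 16 = 3·(4t) − 16 = 4(3t − 4), so 4 | h_{m+1}.
By induction, 4 | h_k for all k ≥ 1.

4 | h_k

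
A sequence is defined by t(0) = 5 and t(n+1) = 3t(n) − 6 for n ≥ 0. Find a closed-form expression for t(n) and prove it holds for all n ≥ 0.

Claim: t(n) = 2·3^n + 3.

Base case: t(0) = 5, and 2·3^0 + 3 = 2 + 3 = 5.
Assume t(r) = 2·3^r + 3 for some r ≥ 0.
Then t(r+1) = 3t(r) − 6 = 3·(2·3^r + 3) − 6 = 6·3^r + 9 − 6 = 2·3^{r+1} + 3.
This completes the inductive step, so t(n) = 2·3^n + 3 for all n ≥ 0.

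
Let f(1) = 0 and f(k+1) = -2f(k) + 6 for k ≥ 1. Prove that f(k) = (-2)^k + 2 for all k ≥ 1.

Base case: f(1) = 0, and (-2)^1 + 2 = -2 + 2 = 0.
Assume f(m) = (-2)^m + 2 for some m ≥ 1.
Then f(m+1) = -2f(m) + 6 = -2·((-2)^m + 2) + 6 = -2·(-2)^m − 4 + 6 = (-2)^{m+1} + 2.
So the formula holds for m+1, and by induction f(k) = (-2)^k + 2 for all k ≥ 1.

f(k) = (-2)^k + 2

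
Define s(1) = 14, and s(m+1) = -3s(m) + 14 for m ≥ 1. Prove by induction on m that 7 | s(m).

Base case: s(1) = 14 = 7·2, so 7 | s(1).
Assume 7 | s(r), so s(r) = 7t for some integer t.
Then s(r+1) = -3s(r) + 14 = -3·(7t) + 14 = 7(-3t + 2), so 7 | s(r+1).
Hence 7 | s(m) for every m ≥ 1, by induction.

7 | s(m)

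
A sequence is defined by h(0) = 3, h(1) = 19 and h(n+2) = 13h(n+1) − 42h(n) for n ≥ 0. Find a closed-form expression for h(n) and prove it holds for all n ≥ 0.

Claim: h(n) = 2·6^n + 7^n.

Base cases: h(0) = 3 and 2·6^0 + 7^0 = 3; h(1) = 19 and 2·6^1 + 7^1 = 19.
Assume h(j) = 2·6^j + 7^j for all 0 ≤ j ≤ r, where r ≥ 1.
Then h(r+1) = 13h(r) − 42h(r−1) = 13·(2·6^r + 7^r) − 42·(2·6^{r−1} + 7^{r−1}) = 2·(13·6 − 42)6^{r−1} + (13·7 − 42)7^{r−1} = 72·6^{r−1} + 49·7^{r−1} = 2·6^{r+1} + 7^{r+1}.
This completes the inductive step, so h(n) = 2·6^n + 7^n for all n ≥ 0.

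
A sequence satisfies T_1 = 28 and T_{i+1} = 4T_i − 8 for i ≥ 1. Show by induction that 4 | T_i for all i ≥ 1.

Base case: T_1 = 28 = 4·7, so 4 | T_1.
Assume 4 | T_j, so T_j = 4t for some integer t.
Then T_{j+1} = 4T_j − 8 = 4·(4t) − 8 = 4(4t − 2), so 4 | T_{j+1}.
By induction, 4 | T_i for all i ≥ 1.

4 | T_i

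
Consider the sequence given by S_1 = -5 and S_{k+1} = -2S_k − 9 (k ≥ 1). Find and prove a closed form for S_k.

Claim: S_k = (-2)^k − 3.

Base case: S_1 = -5, and (-2)^1 − 3 = -2 − 3 = -5.
Assume S_m = (-2)^m − 3 for some m ≥ 1.
Then S_{m+1} = -2S_m − 9 = -2·((-2)^m − 3) − 9 = -2·(-2)^m + 6 − 9 = (-2)^{m+1} − 3.
By induction, S_k = (-2)^k − 3 for all k ≥ 1.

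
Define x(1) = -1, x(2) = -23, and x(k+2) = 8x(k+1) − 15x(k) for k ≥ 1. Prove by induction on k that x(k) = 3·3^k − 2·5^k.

Base cases: x(1) = -1 and 3·3^1 − 2·5^1 = -1; x(2) = -23 and 3·3^2 − 2·5^2 = -23.
Assume x(j) = 3·3^j − 2·5^j for all 1 ≤ j ≤ r, where r ≥ 2.
Then x(r+1) = 8x(r) − 15x(r−1) = 8·(3·3^r − 2·5^r) − 15·(3·3^{r−1} − 2·5^{r−1}) = 3·(8·3 − 15)3^{r−1} − 2·(8·5 − 15)5^{r−1} = 27·3^{r−1} − 50·5^{r−1} = 3·3^{r+1} − 2·5^{r+1}.
Hence x(k) = 3·3^k − 2·5^k for every k ≥ 1, by strong induction.

x(k) = 3·3^k − 2·5^k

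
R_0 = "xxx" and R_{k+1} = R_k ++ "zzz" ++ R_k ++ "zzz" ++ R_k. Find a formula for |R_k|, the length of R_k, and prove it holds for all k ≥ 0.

Claim: |R_k| = 6·3^k − 3.

Base case: |R_0| = 3, and 6·3^0 − 3 = 3.
Assume |R_m| = 6·3^m − 3.
Then |R_{m+1}| = 3|R_m| + 6 = 3(6·3^m − 3) + 6 = 6·3^{m+1} − 9 + 6 = 6·3^{m+1} − 3.
This completes the inductive step, so |R_k| = 6·3^k − 3 for all k ≥ 0.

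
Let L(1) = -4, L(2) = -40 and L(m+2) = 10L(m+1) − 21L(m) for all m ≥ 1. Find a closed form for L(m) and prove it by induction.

Claim: L(m) = -7^m + 3^m.

Base cases: L(1) = -4 and -7^1 + 3^1 = -4; L(2) = -40 and -7^2 + 3^2 = -40.
Assume L(j) = -7^j + 3^j for all 1 ≤ j ≤ k, where k ≥ 2.
Then L(k+1) = 10L(k) − 21L(k−1) = 10·(-7^k + 3^k) − 21·(-7^{k−1} + 3^{k−1}) = -(10·7 − 21)7^{k−1} + (10·3 − 21)3^{k−1} = -49·7^{k−1} + 9·3^{k−1} = -7^{k+1} + 3^{k+1}.
So the formula holds for k+1, and by strong induction L(m) = -7^m + 3^m for all m ≥ 1.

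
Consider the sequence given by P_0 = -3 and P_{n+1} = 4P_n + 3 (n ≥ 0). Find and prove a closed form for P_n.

Claim: P_n = -2·4^n − 1.

Base case: P_0 = -3, and -2·4^0 − 1 = -2 − 1 = -3.
Assume P_k = -2·4^k − 1 for some k ≥ 0.
Then P_{k+1} = 4P_k + 3 = 4·(-2·4^k − 1) + 3 = -8·4^k − 4 + 3 = -2·4^{k+1} − 1.
By induction, P_n = -2·4^n − 1 for all n ≥ 0.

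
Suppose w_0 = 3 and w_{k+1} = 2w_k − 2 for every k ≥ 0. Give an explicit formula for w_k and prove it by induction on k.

Claim: w_k = 2^k + 2.

Base case: w_0 = 3, and 2^0 + 2 = 1 + 2 = 3.
Assume w_m = 2^m + 2 for some m ≥ 0.
Then w_{m+1} = 2w_m − 2 = 2·(2^m + 2) − 2 = 2^{m+1} + 4 − 2 = 2^{m+1} + 2.
So the formula holds for m+1, and by induction w_k = 2^k + 2 for all k ≥ 0.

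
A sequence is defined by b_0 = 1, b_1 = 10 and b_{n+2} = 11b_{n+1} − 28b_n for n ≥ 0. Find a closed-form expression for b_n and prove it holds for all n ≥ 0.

Claim: b_n = 2·7^n − 4^n.

Base cases: b_0 = 1 and 2·7^0 − 4^0 = 1; b_1 = 10 and 2·7^1 − 4^1 = 10.
Assume b_j = 2·7^j − 4^j for all 0 ≤ j ≤ r, where r ≥ 1.
Then b_{r+1} = 11b_r − 28b_{r−1} = 11·(2·7^r − 4^r) − 28·(2·7^{r−1} − 4^{r−1}) = 2·(11·7 − 28)7^{r−1} − (11·4 − 28)4^{r−1} = 98·7^{r−1} − 16·4^{r−1} = 2·7^{r+1} − 4^{r+1}.
So the formula holds for r+1, and by strong induction b_n = 2·7^n − 4^n for all n ≥ 0.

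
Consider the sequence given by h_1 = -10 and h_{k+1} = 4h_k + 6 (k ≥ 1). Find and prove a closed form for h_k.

Claim: h_k = -2·4^k − 2.

Base case: h_1 = -10, and -2·4^1 − 2 = -8 − 2 = -10.
Assume h_m = -2·4^m − 2 for some m ≥ 1.
Then h_{m+1} = 4h_m + 6 = 4·(-2·4^m − 2) + 6 = -8·4^m − 8 + 6 = -2·4^{m+1} − 2.
By induction, h_k = -2·4^k − 2 for all k ≥ 1.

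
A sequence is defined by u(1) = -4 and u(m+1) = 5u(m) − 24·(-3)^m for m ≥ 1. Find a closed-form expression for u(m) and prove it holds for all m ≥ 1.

Claim: u(m) = 5^m + 3·(-3)^m.

Base case: u(1) = -4, and 5^1 + 3·(-3)^1 = 5 − 9 = -4.
Assume u(k) = 5^k + 3·(-3)^k for some k ≥ 1.
Then u(k+1) = 5u(k) − 24·(-3)^k = 5·(5^k + 3·(-3)^k) − 24·(-3)^k = 5^{k+1} + 15·(-3)^k − 24·(-3)^k = 5^{k+1} − 9·(-3)^k = 5^{k+1} + 3·(-3)^{k+1}.
By induction, u(m) = 5^m + 3·(-3)^m for all m ≥ 1.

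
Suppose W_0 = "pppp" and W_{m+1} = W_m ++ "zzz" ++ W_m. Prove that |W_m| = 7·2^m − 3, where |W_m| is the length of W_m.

Base case: |W_0| = 4, and 7·2^0 − 3 = 4.
Assume |W_j| = 7·2^j − 3.
Then |W_{j+1}| = |W_j| + 3 + |W_j| = 2|W_j| + 3 = 2(7·2^j − 3) + 3 = 7·2^{j+1} − 6 + 3 = 7·2^{j+1} − 3.
This completes the inductive step, so |W_m| = 7·2^m − 3 for all m ≥ 0.

|W_m| = 7·2^m − 3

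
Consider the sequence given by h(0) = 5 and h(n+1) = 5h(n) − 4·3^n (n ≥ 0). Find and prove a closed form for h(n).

Claim: h(n) = 3·5^n + 2·3^n.

Base case: h(0) = 5, and 3·5^0 + 2·3^0 = 3 + 2 = 5.
Assume h(m) = 3·5^m + 2·3^m for some m ≥ 0.
Then h(m+1) = 5h(m) − 4·3^m = 5·(3·5^m + 2·3^m) − 4·3^m = 3·5^{m+1} + 10·3^m − 4·3^m = 3·5^{m+1} + 6·3^m = 3·5^{m+1} + 2·3^{m+1}.
So the formula holds for m+1, and by induction h(n) = 3·5^n + 2·3^n for all n ≥ 0.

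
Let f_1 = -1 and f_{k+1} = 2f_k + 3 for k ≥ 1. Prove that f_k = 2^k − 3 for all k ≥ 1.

Base case: f_1 = -1, and 2^1 − 3 = 2 − 3 = -1.
Assume f_m = 2^m − 3 for some m ≥ 1.
Then f_{m+1} = 2f_m + 3 = 2·(2^m − 3) + 3 = 2^{m+1} − 6 + 3 = 2^{m+1} − 3.
By induction, f_k = 2^k − 3 for all k ≥ 1.

f_k = 2^k − 3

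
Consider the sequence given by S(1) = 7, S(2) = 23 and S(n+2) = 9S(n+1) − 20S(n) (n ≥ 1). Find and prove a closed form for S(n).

Claim: S(n) = 3·4^n − 5^n.

Base cases: S(1) = 7 and 3·4^1 − 5^1 = 7; S(2) = 23 and 3·4^2 − 5^2 = 23.
Assume S(i) = 3·4^i − 5^i for all 1 ≤ i ≤ j, where j ≥ 2.
Then S(j+1) = 9S(j) − 20S(j−1) = 9·(3·4^j − 5^j) − 20·(3·4^{j−1} − 5^{j−1}) = 3·(9·4 − 20)4^{j−1} − (9·5 − 20)5^{j−1} = 48·4^{j−1} − 25·5^{j−1} = 3·4^{j+1} − 5^{j+1}.
Hence S(n) = 3·4^n − 5^n for every n ≥ 1, by strong induction.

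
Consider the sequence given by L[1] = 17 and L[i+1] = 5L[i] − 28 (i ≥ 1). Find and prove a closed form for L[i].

Claim: L[i] = 2·5^i + 7.

Base case: L[1] = 17, and 2·5^1 + 7 = 10 + 7 = 17.
Assume L[k] = 2·5^k + 7 for some k ≥ 1.
Then L[k+1] = 5L[k] − 28 = 5·(2·5^k + 7) − 28 = 10·5^k + 35 − 28 = 2·5^{k+1} + 7.
This completes the inductive step, so L[i] = 2·5^i + 7 for all i ≥ 1.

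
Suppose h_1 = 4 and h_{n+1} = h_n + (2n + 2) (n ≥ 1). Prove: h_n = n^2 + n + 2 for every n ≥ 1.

Base case: h_1 = 4, and 1^2 + 1 + 2 = 4.
Assume h_j = j^2 + j + 2.
Then h_{j+1} = h_j + (2j + 2) = (j^2 + j + 2) + (2j + 2) = j^2 + 3j + 4,
and (j+1)^2 + (j+1) + 2 = j^2 + 3j + 4.
This completes the inductive step, so h_n = n^2 + n + 2 for all n ≥ 1.

h_n = n^2 + n + 2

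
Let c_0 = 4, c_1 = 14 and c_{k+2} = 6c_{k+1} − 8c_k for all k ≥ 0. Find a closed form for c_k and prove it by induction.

Claim: c_k = 3·4^k + 2^k.

Base cases: c_0 = 4 and 3·4^0 + 2^0 = 4; c_1 = 14 and 3·4^1 + 2^1 = 14.
Assume c_j = 3·4^j + 2^j for all 0 ≤ j ≤ m, where m ≥ 1.
Then c_{m+1} = 6c_m − 8c_{m−1} = 6·(3·4^m + 2^m) − 8·(3·4^{m−1} + 2^{m−1}) = 3·(6·4 − 8)4^{m−1} + (6·2 − 8)2^{m−1} = 48·4^{m−1} + 4·2^{m−1} = 3·4^{m+1} + 2^{m+1}.
Hence c_k = 3·4^k + 2^k for every k ≥ 0, by strong induction.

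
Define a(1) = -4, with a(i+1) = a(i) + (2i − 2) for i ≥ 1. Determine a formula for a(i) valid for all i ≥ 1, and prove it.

Claim: a(i) = i^2 − 3i − 2.

Base case: a(1) = -4, and 1^2 − 3·1 − 2 = -4.
Assume a(k) = k^2 − 3k − 2.
Then a(k+1) = a(k) + (2k − 2) = (k^2 − 3k − 2) + (2k − 2) = k^2 − k − 4,
and (k+1)^2 − 3·(k+1) − 2 = k^2 − k − 4.
By induction, a(i) = i^2 − 3i − 2 for all i ≥ 1.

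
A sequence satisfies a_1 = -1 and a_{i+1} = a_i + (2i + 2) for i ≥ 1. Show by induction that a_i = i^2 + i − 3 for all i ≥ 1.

Base case: a_1 = -1, and 1^2 + 1 − 3 = -1.
Assume a_j = j^2 + j − 3.
Then a_{j+1} = a_j + (2j + 2) = (j^2 + j − 3) + (2j + 2) = j^2 + 3j − 1,
and (j+1)^2 + (j+1) − 3 = j^2 + 3j − 1.
Hence a_i = i^2 + i − 3 for every i ≥ 1, by induction.

a_i = i^2 + i − 3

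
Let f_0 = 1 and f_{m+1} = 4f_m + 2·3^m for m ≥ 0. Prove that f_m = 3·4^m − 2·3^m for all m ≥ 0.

Base case: f_0 = 1, and 3·4^0 − 2·3^0 = 3 − 2 = 1.
Assume f_k = 3·4^k − 2·3^k for some k ≥ 0.
Then f_{k+1} = 4f_k + 2·3^k = 4·(3·4^k − 2·3^k) + 2·3^k = 3·4^{k+1} − 8·3^k + 2·3^k = 3·4^{k+1} − 6·3^k = 3·4^{k+1} − 2·3^{k+1}.
By induction, f_m = 3·4^m − 2·3^m for all m ≥ 0.

f_m = 3·4^m − 2·3^m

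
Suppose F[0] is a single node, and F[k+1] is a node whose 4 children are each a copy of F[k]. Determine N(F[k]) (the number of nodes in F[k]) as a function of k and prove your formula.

Claim: N(F[k]) = (4^{k+1} − 1)/3.

Base case: N(F[0]) = 1, and (4^{0+1} − 1)/3 = 1.
Assume N(F[m]) = (4^{m+1} − 1)/3.
Then N(F[m+1]) = 1 + 4N(F[m]) = 1 + 4·(4^{m+1} − 1)/3 = 1 + (4^{m+2} − 4)/3 = (3 + 4^{m+2} − 4)/3 = (4^{m+2} − 1)/3.
This completes the inductive step, so N(F[k]) = (4^{k+1} − 1)/3 for all k ≥ 0.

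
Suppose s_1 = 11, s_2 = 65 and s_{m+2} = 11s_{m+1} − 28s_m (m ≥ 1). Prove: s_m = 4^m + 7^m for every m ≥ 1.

Base cases: s_1 = 11 and 4^1 + 7^1 = 11; s_2 = 65 and 4^2 + 7^2 = 65.
Assume s_i = 4^i + 7^i for all 1 ≤ i ≤ j, where j ≥ 2.
Then s_{j+1} = 11s_j − 28s_{j−1} = 11·(4^j + 7^j) − 28·(4^{j−1} + 7^{j−1}) = (11·4 − 28)4^{j−1} + (11·7 − 28)7^{j−1} = 16·4^{j−1} + 49·7^{j−1} = 4^{j+1} + 7^{j+1}.
So the formula holds for j+1, and by strong induction s_m = 4^m + 7^m for all m ≥ 1.

s_m = 4^m + 7^m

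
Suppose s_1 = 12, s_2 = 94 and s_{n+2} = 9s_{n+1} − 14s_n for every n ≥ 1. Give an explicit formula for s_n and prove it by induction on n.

Claim: s_n = -2^n + 2·7^n.

Base cases: s_1 = 12 and -2^1 + 2·7^1 = 12; s_2 = 94 and -2^2 + 2·7^2 = 94.
Assume s_j = -2^j + 2·7^j for all 1 ≤ j ≤ m, where m ≥ 2.
Then s_{m+1} = 9s_m − 14s_{m−1} = 9·(-2^m + 2·7^m) − 14·(-2^{m−1} + 2·7^{m−1}) = -(9·2 − 14)2^{m−1} + 2·(9·7 − 14)7^{m−1} = -4·2^{m−1} + 98·7^{m−1} = -2^{m+1} + 2·7^{m+1}.
So the formula holds for m+1, and by strong induction s_n = -2^n + 2·7^n for all n ≥ 1.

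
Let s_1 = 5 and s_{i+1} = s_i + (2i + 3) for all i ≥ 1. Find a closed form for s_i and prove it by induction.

Claim: s_i = i^2 + 2i + 2.

Base case: s_1 = 5, and 1^2 + 2·1 + 2 = 5.
Assume s_k = k^2 + 2k + 2.
Then s_{k+1} = s_k + (2k + 3) = (k^2 + 2k + 2) + (2k + 3) = k^2 + 4k + 5,
and (k+1)^2 + 2·(k+1) + 2 = k^2 + 4k + 5.
By induction, s_i = i^2 + 2i + 2 for all i ≥ 1.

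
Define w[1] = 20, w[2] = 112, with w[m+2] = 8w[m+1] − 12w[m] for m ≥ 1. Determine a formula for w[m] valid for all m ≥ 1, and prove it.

Claim: w[m] = 3·6^m + 2^m.

Base cases: w[1] = 20 and 3·6^1 + 2^1 = 20; w[2] = 112 and 3·6^2 + 2^2 = 112.
Assume w[j] = 3·6^j + 2^j for all 1 ≤ j ≤ k, where k ≥ 2.
Then w[k+1] = 8w[k] − 12w[k−1] = 8·(3·6^k + 2^k) − 12·(3·6^{k−1} + 2^{k−1}) = 3·(8·6 − 12)6^{k−1} + (8·2 − 12)2^{k−1} = 108·6^{k−1} + 4·2^{k−1} = 3·6^{k+1} + 2^{k+1}.
Hence w[m] = 3·6^m + 2^m for every m ≥ 1, by strong induction.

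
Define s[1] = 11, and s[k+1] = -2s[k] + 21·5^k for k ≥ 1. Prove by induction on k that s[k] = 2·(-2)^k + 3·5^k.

Base case: s[1] = 11, and 2·(-2)^1 + 3·5^1 = -4 + 15 = 11.
Assume s[j] = 2·(-2)^j + 3·5^j for some j ≥ 1.
Then s[j+1] = -2s[j] + 21·5^j = -2·(2·(-2)^j + 3·5^j) + 21·5^j = 2·(-2)^{j+1} − 6·5^j + 21·5^j = 2·(-2)^{j+1} + 15·5^j = 2·(-2)^{j+1} + 3·5^{j+1}.
So the formula holds for j+1, and by induction s[k] = 2·(-2)^k + 3·5^k for all k ≥ 1.

s[k] = 2·(-2)^k + 3·5^k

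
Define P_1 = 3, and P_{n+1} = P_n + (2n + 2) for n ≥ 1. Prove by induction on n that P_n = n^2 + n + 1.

Base case: P_1 = 3, and 1^2 + 1 + 1 = 3.
Assume P_k = k^2 + k + 1.
Then P_{k+1} = P_k + (2k + 2) = (k^2 + k + 1) + (2k + 2) = k^2 + 3k + 3,
and (k+1)^2 + (k+1) + 1 = k^2 + 3k + 3.
Hence P_n = n^2 + n + 1 for every n ≥ 1, by induction.

P_n = n^2 + n + 1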